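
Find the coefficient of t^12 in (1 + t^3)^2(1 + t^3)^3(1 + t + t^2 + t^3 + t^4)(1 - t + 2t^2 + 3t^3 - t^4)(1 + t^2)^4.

(1 + t^3)^2 has coefficients 1,0,0,2,0,0,1 for degrees 0…6.
(1 + t^3)^3 has coefficients 1,0,0,3,0,0,3,0,0,1,0,0,0 for degrees 0…12.
Multiplying by (1 + t + t^2 + t^3 + t^4) gives running coefficients 1,1,1,4,4,3,6,6,3,4,4,1,1 for degrees 0…12.
Multiplying by (1 - t + 2t^2 + 3t^3 - t^4) gives running coefficients 1,0,2,8,4,9,22,14,14,28,18,8,17 for degrees 0…12.
Finally multiplying by (1 + t^2)^4, the product of all factors after the first has coefficients 1,0,6,8,18,41,54,98,135,170,224,248,265 for degrees 0…12.
[t^12] = 1·265 + 2·170 + 1·54 = 659.

659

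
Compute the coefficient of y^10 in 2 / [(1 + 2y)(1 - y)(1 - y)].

918

The denominator gives the recurrence a_n = 3a_(n−2) − 2a_(n−3) for n ≥ 3; the numerator fixes a_0 = 2, a_1 = 0, a_2 = 6.
Iterating: 2, 0, 6, -4, 18, -24, 62, -108, 234, -448, 918, so a_10 = 918.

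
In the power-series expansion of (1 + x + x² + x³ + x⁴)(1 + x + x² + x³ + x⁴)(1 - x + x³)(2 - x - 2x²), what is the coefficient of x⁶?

(1 + x + x² + x³ + x⁴) has coefficients 1,1,1,1,1 for degrees 0…4.
(1 + x + x² + x³ + x⁴) has coefficients 1,1,1,1,1,0,0 for degrees 0…6.
Multiplying by (1 - x + x³) gives running coefficients 1,0,0,1,1,0,1 for degrees 0…6.
Finally multiplying by (2 - x - 2x²), the product of all factors after the first has coefficients 2,-1,-2,2,1,-3,0 for degrees 0…6.
[x⁶] = 1·0 + 1·(-3) + 1·1 + 1·2 + 1·(-2) = -2.

-2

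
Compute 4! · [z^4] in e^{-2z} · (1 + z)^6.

-56

The EGF product rule gives c_4 = Σ_{k_1+k_2=4} C(4; k_1,k_2) · ∏ g_i(k_i), where e^{-2z} gives (-2)^k; (1+z)^6 gives the falling factorial (6)_k.
g_1(k) for k = 0…4: 1, -2, 4, -8, 16.
g_2(k) for k = 0…4: 1, 6, 30, 120, 360.
c_4 = Σ_k C(4,k)·g_1(k)·g_2(4−k) = 1·1·360 + 4·(-2)·120 + 6·4·30 + 4·(-8)·6 + 1·16·1 = 360 − 960 + 720 − 192 + 16 = -56.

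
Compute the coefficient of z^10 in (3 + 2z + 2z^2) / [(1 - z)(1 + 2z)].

1709

The denominator gives the recurrence a_n = −a_(n−1) + 2a_(n−2) for n ≥ 3; the numerator fixes a_0 = 3, a_1 = -1, a_2 = 9.
Iterating: 3, -1, 9, -11, 29, -51, 109, -211, 429, -851, 1709, so a_10 = 1709.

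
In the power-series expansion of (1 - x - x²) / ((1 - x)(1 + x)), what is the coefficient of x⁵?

The denominator gives the recurrence a_n = a_(n−2) for n ≥ 3; the numerator fixes a_0 = 1, a_1 = -1, a_2 = 0.
Iterating: 1, -1, 0, -1, 0, -1, so a_5 = -1.

-1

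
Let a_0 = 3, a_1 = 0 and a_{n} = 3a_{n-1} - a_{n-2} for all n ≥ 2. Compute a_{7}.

-432

The ordinary generating function has denominator 1 - 3z + z^2.
Iterating the recurrence: a_0,…,a_{7} = 3, 0, -3, -9, -24, -63, -165, -432.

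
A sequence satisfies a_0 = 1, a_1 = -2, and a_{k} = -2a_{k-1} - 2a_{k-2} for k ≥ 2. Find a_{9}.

-32

The ordinary generating function has denominator 1 + 2q + 2q^2.
Iterating the recurrence: a_0,…,a_{9} = 1, -2, 2, 0, -4, 8, -8, 0, 16, -32.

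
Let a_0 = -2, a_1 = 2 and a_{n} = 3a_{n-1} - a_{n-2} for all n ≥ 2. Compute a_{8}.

2728

The ordinary generating function has denominator 1 - 3x + x^2.
Iterating the recurrence: a_0,…,a_{8} = -2, 2, 8, 22, 58, 152, 398, 1042, 2728.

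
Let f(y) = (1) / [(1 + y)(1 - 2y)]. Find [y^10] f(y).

The denominator gives the recurrence a_n = a_(n−1) + 2a_(n−2) for n ≥ 2; the numerator fixes a_0 = 1, a_1 = 1.
Iterating: 1, 1, 3, 5, 11, 21, 43, 85, 171, 341, 683, so a_10 = 683.

683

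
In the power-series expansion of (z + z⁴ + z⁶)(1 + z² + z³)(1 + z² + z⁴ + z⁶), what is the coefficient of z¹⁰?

(z + z⁴ + z⁶) has coefficients 0,1,0,0,1,0,1 for degrees 0…6.
(1 + z² + z³) has coefficients 1,0,1,1,0,0,0,0,0,0,0 for degrees 0…10.
Finally multiplying by (1 + z² + z⁴ + z⁶), the product of all factors after the first has coefficients 1,0,2,1,2,1,2,1,1,1,0 for degrees 0…10.
[z¹⁰] = 1·1 + 1·2 + 1·2 = 5.

5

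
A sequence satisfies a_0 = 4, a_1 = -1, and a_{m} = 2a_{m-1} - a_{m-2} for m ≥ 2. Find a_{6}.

The ordinary generating function has denominator 1 - 2x + x^2.
Iterating the recurrence: a_0,…,a_{6} = 4, -1, -6, -11, -16, -21, -26.

-26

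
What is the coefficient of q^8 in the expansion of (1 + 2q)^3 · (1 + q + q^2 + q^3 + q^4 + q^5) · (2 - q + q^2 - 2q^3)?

(1 + 2q)^3 has coefficients 1,6,12,8 for degrees 0…3.
(1 + q + q^2 + q^3 + q^4 + q^5) has coefficients 1,1,1,1,1,1,0,0,0 for degrees 0…8.
Finally multiplying by (2 - q + q^2 - 2q^3), the product of all factors after the first has coefficients 2,1,2,0,0,0,-2,-1,-2 for degrees 0…8.
[q^8] = 1·(-2) + 6·(-1) + 12·(-2) + 8·0 = -32.

-32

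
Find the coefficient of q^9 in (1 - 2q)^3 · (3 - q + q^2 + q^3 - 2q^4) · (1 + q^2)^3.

55

(1 - 2q)^3 has coefficients 1,-6,12,-8 for degrees 0…3.
(3 - q + q^2 + q^3 - 2q^4) has coefficients 3,-1,1,1,-2,0,0,0,0,0 for degrees 0…9.
Finally multiplying by (1 + q^2)^3, the product of all factors after the first has coefficients 3,-1,10,-2,10,0,0,2,-5,1 for degrees 0…9.
[q^9] = 1·1 − 6·(-5) + 12·2 − 8·0 = 55.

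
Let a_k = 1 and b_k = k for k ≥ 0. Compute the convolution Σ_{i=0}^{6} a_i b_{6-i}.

21

This is [x^6] in the product of the two ordinary generating functions.
Σ = 1·6 + 1·5 + 1·4 + 1·3 + 1·2 + 1·1 + 1·0 = 21.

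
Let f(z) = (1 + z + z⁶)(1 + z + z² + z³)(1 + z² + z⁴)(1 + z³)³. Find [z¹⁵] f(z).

13

(1 + z + z⁶) has coefficients 1,1,0,0,0,0,1 for degrees 0…6.
(1 + z + z² + z³) has coefficients 1,1,1,1,0,0,0,0,0,0,0,0,0,0,0,0 for degrees 0…15.
Multiplying by (1 + z² + z⁴) gives running coefficients 1,1,2,2,2,2,1,1,0,0,0,0,0,0,0,0 for degrees 0…15.
Finally multiplying by (1 + z³)³, the product of all factors after the first has coefficients 1,1,2,5,5,8,10,10,12,10,10,8,5,5,2,1 for degrees 0…15.
[z¹⁵] = 1·1 + 1·2 + 1·10 = 13.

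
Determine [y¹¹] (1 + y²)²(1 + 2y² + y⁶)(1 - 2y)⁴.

(1 + y²)² has coefficients 1,0,2,0,1 for degrees 0…4.
(1 + 2y² + y⁶) has coefficients 1,0,2,0,0,0,1,0,0,0,0,0 for degrees 0…11.
Finally multiplying by (1 - 2y)⁴, the product of all factors after the first has coefficients 1,-8,26,-48,64,-64,33,-8,24,-32,16,0 for degrees 0…11.
[y¹¹] = 1·0 + 2·(-32) + 1·(-8) = -72.

-72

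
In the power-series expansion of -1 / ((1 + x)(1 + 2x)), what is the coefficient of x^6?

-127

Partial fractions give a closed form: a_n = (1)·(-1)^n + (-2)·(-2)^n.
At n = 6: a_6 = -127.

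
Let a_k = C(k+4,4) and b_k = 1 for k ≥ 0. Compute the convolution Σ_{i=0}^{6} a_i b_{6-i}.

462

This is [x^6] in the product of the two ordinary generating functions.
Σ = 1·1 + 5·1 + 15·1 + 35·1 + 70·1 + 126·1 + 210·1 = 462.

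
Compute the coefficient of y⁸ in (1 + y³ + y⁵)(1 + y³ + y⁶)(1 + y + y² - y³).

(1 + y³ + y⁵) has coefficients 1,0,0,1,0,1 for degrees 0…5.
(1 + y³ + y⁶) has coefficients 1,0,0,1,0,0,1,0,0 for degrees 0…8.
Finally multiplying by (1 + y + y² - y³), the product of all factors after the first has coefficients 1,1,1,0,1,1,0,1,1 for degrees 0…8.
[y⁸] = 1·1 + 1·1 + 1·0 = 2.

2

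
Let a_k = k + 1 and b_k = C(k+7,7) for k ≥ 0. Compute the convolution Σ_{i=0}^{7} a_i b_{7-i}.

11440

Write out a_i and b_{7-i} for i = 0,…,7 and sum the products.
Σ = 1·3432 + 2·1716 + 3·792 + 4·330 + 5·120 + 6·36 + 7·8 + 8·1 = 11440.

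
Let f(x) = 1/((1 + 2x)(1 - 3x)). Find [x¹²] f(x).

Partial fractions give a closed form: a_n = (2/5)·(-2)^n + (3/5)·3^n.
At n = 12: a_12 = 320503.

320503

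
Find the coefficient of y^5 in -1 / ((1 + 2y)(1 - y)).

Partial fractions give a closed form: a_n = (-2/3)·(-2)^n + (-1/3)·1^n.
At n = 5: a_5 = 21.

21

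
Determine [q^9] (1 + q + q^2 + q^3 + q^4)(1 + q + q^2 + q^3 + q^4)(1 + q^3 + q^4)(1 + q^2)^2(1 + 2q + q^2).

148

(1 + q + q^2 + q^3 + q^4) has coefficients 1,1,1,1,1 for degrees 0…4.
(1 + q + q^2 + q^3 + q^4) has coefficients 1,1,1,1,1,0,0,0,0,0 for degrees 0…9.
Multiplying by (1 + q^3 + q^4) gives running coefficients 1,1,1,2,3,2,2,2,1,0 for degrees 0…9.
Multiplying by (1 + q^2)^2 gives running coefficients 1,1,3,4,6,7,9,8,8,6 for degrees 0…9.
Finally multiplying by (1 + 2q + q^2), the product of all factors after the first has coefficients 1,3,6,11,17,23,29,33,33,30 for degrees 0…9.
[q^9] = 1·30 + 1·33 + 1·33 + 1·29 + 1·23 = 148.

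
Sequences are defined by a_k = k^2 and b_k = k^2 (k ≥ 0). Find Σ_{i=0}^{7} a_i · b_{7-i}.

Write out a_i and b_{7-i} for i = 0,…,7 and sum the products.
Σ = 0·49 + 1·36 + 4·25 + 9·16 + 16·9 + 25·4 + 36·1 + 49·0 = 560.

560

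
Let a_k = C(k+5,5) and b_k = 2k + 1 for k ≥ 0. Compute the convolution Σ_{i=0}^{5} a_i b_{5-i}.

1122

The convolution is the t^5 coefficient of A(t)B(t).
Σ = 1·11 + 6·9 + 21·7 + 56·5 + 126·3 + 252·1 = 1122.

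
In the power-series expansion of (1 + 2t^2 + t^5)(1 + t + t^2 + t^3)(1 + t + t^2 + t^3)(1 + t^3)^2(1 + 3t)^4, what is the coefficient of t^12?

(1 + 2t^2 + t^5) has coefficients 1,0,2,0,0,1 for degrees 0…5.
(1 + t + t^2 + t^3) has coefficients 1,1,1,1,0,0,0,0,0,0,0,0,0 for degrees 0…12.
Multiplying by (1 + t + t^2 + t^3) gives running coefficients 1,2,3,4,3,2,1,0,0,0,0,0,0 for degrees 0…12.
Multiplying by (1 + t^3)^2 gives running coefficients 1,2,3,6,7,8,10,8,7,6,3,2,1 for degrees 0…12.
Finally multiplying by (1 + 3t)^4, the product of all factors after the first has coefficients 1,14,81,258,538,902,1375,1802,2074,2250,2127,1766,1402 for degrees 0…12.
[t^12] = 1·1402 + 2·2127 + 1·1802 = 7458.

7458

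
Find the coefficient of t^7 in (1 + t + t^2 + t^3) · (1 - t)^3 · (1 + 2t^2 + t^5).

(1 + t + t^2 + t^3) has coefficients 1,1,1,1 for degrees 0…3.
(1 - t)^3 has coefficients 1,-3,3,-1,0,0,0,0 for degrees 0…7.
Finally multiplying by (1 + 2t^2 + t^5), the product of all factors after the first has coefficients 1,-3,5,-7,6,-1,-3,3 for degrees 0…7.
[t^7] = 1·3 + 1·(-3) + 1·(-1) + 1·6 = 5.

5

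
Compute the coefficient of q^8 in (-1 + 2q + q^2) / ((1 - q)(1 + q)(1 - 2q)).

84

The denominator gives the recurrence a_n = 2a_(n−1) + a_(n−2) − 2a_(n−3) for n ≥ 3; the numerator fixes a_0 = -1, a_1 = 0, a_2 = 0.
Iterating: -1, 0, 0, 2, 4, 10, 20, 42, 84, so a_8 = 84.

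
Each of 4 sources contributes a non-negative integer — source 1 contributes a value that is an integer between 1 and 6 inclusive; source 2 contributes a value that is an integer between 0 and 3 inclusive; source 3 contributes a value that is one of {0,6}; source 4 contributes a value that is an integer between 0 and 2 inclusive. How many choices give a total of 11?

12

The generating function for the choices is (q + q^2 + q^3 + q^4 + q^5 + q^6)·(1 + q + q^2 + q^3)·(1 + q^6)·(1 + q + q^2); the count is [q^11].
(q + q^2 + q^3 + q^4 + q^5 + q^6) has coefficients 0,1,1,1,1,1,1 for degrees 0…6.
(1 + q + q^2 + q^3) has coefficients 1,1,1,1,0,0,0,0,0,0,0,0 for degrees 0…11.
Multiplying by (1 + q^6) gives running coefficients 1,1,1,1,0,0,1,1,1,1,0,0 for degrees 0…11.
Finally multiplying by (1 + q + q^2), the product of all factors after the first has coefficients 1,2,3,3,2,1,1,2,3,3,2,1 for degrees 0…11.
[q^11] = 1·2 + 1·3 + 1·3 + 1·2 + 1·1 + 1·1 = 12.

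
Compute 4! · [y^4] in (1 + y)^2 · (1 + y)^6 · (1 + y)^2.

5040

The EGF product rule gives c_4 = Σ_{k_1+k_2+k_3=4} C(4; k_1,k_2,k_3) · ∏ g_i(k_i), where (1+y)^2 gives the falling factorial (2)_k; (1+y)^6 gives the falling factorial (6)_k; (1+y)^2 gives the falling factorial (2)_k.
g_1(k) for k = 0…4: 1, 2, 2, 0, 0.
g_2(k) for k = 0…4: 1, 6, 30, 120, 360.
g_3(k) for k = 0…4: 1, 2, 2, 0, 0.
First combine the last two factors: h(k) = Σ_j C(k,j)·g_2(j)·g_3(k−j) for k = 0…4: 1, 8, 56, 336, 1680.
c_4 = Σ_k C(4,k)·g_1(k)·h(4−k) = 1·1·1680 + 4·2·336 + 6·2·56 = 1680 + 2688 + 672 = 5040.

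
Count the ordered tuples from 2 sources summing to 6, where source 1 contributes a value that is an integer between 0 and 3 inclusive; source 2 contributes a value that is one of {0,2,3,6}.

2

The generating function for the choices is (1 + z + z^2 + z^3)·(1 + z^2 + z^3 + z^6); the count is [z^6].
(1 + z + z^2 + z^3) has coefficients 1,1,1,1 for degrees 0…3.
(1 + z^2 + z^3 + z^6) has coefficients 1,0,1,1,0,0,1 for degrees 0…6.
[z^6] = 1·1 + 1·0 + 1·0 + 1·1 = 2.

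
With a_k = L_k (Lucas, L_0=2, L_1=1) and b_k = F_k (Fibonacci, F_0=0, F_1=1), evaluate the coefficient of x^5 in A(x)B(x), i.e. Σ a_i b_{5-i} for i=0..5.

This is [x^5] in the product of the two ordinary generating functions.
Σ = 2·5 + 1·3 + 3·2 + 4·1 + 7·1 + 11·0 = 30.

30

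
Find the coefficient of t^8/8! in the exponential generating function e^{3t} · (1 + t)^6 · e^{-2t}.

The EGF product rule gives c_8 = Σ_{k_1+k_2+k_3=8} C(8; k_1,k_2,k_3) · ∏ g_i(k_i), where e^{3t} gives (3)^k; (1+t)^6 gives the falling factorial (6)_k; e^{-2t} gives (-2)^k.
g_1(k) for k = 0…8: 1, 3, 9, 27, 81, 243, 729, 2187, 6561.
g_2(k) for k = 0…8: 1, 6, 30, 120, 360, 720, 720, 0, 0.
g_3(k) for k = 0…8: 1, -2, 4, -8, 16, -32, 64, -128, 256.
First combine the last two factors: h(k) = Σ_j C(k,j)·g_2(j)·g_3(k−j) for k = 0…8: 1, 4, 10, 4, -56, -32, 592, -800, -5888.
c_8 = Σ_k C(8,k)·g_1(k)·h(8−k) = 1·1·(-5888) + 8·3·(-800) + 28·9·592 + 56·27·(-32) + 70·81·(-56) + 56·243·4 + 28·729·10 + 8·2187·4 + 1·6561·1 = −5888 − 19200 + 149184 − 48384 − 317520 + 54432 + 204120 + 69984 + 6561 = 93289.

93289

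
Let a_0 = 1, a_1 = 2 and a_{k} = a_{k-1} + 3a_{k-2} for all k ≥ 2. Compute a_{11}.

8843

The ordinary generating function has denominator 1 - t - 3t^2.
Iterating the recurrence: a_0,…,a_{11} = 1, 2, 5, 11, 26, 59, 137, 314, 725, 1667, 3842, 8843.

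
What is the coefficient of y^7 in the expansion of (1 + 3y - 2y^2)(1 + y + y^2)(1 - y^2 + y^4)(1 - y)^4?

12

(1 + 3y - 2y^2) has coefficients 1,3,-2 for degrees 0…2.
(1 + y + y^2) has coefficients 1,1,1,0,0,0,0,0 for degrees 0…7.
Multiplying by (1 - y^2 + y^4) gives running coefficients 1,1,0,-1,0,1,1,0 for degrees 0…7.
Finally multiplying by (1 - y)^4, the product of all factors after the first has coefficients 1,-3,2,1,1,-4,1,1 for degrees 0…7.
[y^7] = 1·1 + 3·1 − 2·(-4) = 12.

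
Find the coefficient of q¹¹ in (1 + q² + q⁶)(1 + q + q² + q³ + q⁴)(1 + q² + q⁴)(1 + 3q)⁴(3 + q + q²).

5707

(1 + q² + q⁶) has coefficients 1,0,1,0,0,0,1 for degrees 0…6.
(1 + q + q² + q³ + q⁴) has coefficients 1,1,1,1,1,0,0,0,0,0,0,0 for degrees 0…11.
Multiplying by (1 + q² + q⁴) gives running coefficients 1,1,2,2,3,2,2,1,1,0,0,0 for degrees 0…11.
Multiplying by (1 + 3q)⁴ gives running coefficients 1,13,68,188,324,443,566,619,580,444,324,189 for degrees 0…11.
Finally multiplying by (3 + q + q²), the product of all factors after the first has coefficients 3,40,218,645,1228,1841,2465,2866,2925,2531,1996,1335 for degrees 0…11.
[q¹¹] = 1·1335 + 1·2531 + 1·1841 = 5707.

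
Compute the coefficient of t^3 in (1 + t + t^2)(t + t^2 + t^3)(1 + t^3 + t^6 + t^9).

3

(1 + t + t^2) has coefficients 1,1,1 for degrees 0…2.
(t + t^2 + t^3) has coefficients 0,1,1,1 for degrees 0…3.
Finally multiplying by (1 + t^3 + t^6 + t^9), the product of all factors after the first has coefficients 0,1,1,1 for degrees 0…3.
[t^3] = 1·1 + 1·1 + 1·1 = 3.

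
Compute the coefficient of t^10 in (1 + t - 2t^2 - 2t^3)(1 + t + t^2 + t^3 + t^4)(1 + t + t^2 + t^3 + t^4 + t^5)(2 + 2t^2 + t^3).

(1 + t - 2t^2 - 2t^3) has coefficients 1,1,-2,-2 for degrees 0…3.
(1 + t + t^2 + t^3 + t^4) has coefficients 1,1,1,1,1,0,0,0,0,0,0 for degrees 0…10.
Multiplying by (1 + t + t^2 + t^3 + t^4 + t^5) gives running coefficients 1,2,3,4,5,5,4,3,2,1,0 for degrees 0…10.
Finally multiplying by (2 + 2t^2 + t^3), the product of all factors after the first has coefficients 2,4,8,13,18,21,22,21,17,12,7 for degrees 0…10.
[t^10] = 1·7 + 1·12 − 2·17 − 2·21 = -57.

-57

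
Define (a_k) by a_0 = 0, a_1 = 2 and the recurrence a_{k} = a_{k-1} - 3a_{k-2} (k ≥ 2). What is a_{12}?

320

The ordinary generating function has denominator 1 - x + 3x^2.
Iterating the recurrence: a_0,…,a_{12} = 0, 2, 2, -4, -10, 2, 32, 26, -70, -148, 62, 506, 320.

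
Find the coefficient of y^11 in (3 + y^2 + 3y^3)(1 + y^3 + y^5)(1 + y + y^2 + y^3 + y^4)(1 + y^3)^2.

37

(3 + y^2 + 3y^3) has coefficients 3,0,1,3 for degrees 0…3.
(1 + y^3 + y^5) has coefficients 1,0,0,1,0,1,0,0,0,0,0,0 for degrees 0…11.
Multiplying by (1 + y + y^2 + y^3 + y^4) gives running coefficients 1,1,1,2,2,2,2,2,1,1,0,0 for degrees 0…11.
Finally multiplying by (1 + y^3)^2, the product of all factors after the first has coefficients 1,1,1,4,4,4,7,7,6,7,6,4 for degrees 0…11.
[y^11] = 3·4 + 1·7 + 3·6 = 37.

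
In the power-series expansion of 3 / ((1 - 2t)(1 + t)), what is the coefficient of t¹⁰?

Partial fractions give a closed form: a_n = (2)·2^n + (1)·(-1)^n.
At n = 10: a_10 = 2049.

2049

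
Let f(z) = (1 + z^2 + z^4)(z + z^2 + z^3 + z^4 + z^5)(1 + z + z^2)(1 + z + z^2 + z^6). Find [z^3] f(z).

7

(1 + z^2 + z^4) has coefficients 1,0,1,0 for degrees 0…3.
(z + z^2 + z^3 + z^4 + z^5) has coefficients 0,1,1,1 for degrees 0…3.
Multiplying by (1 + z + z^2) gives running coefficients 0,1,2,3 for degrees 0…3.
Finally multiplying by (1 + z + z^2 + z^6), the product of all factors after the first has coefficients 0,1,3,6 for degrees 0…3.
[z^3] = 1·6 + 1·1 = 7.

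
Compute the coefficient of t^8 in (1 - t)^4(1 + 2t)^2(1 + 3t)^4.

(1 - t)^4 has coefficients 1,-4,6,-4,1 for degrees 0…4.
(1 + 2t)^2 has coefficients 1,4,4,0,0,0,0,0,0 for degrees 0…8.
Finally multiplying by (1 + 3t)^4, the product of all factors after the first has coefficients 1,16,106,372,729,756,324,0,0 for degrees 0…8.
[t^8] = 1·0 − 4·0 + 6·324 − 4·756 + 1·729 = -351.

-351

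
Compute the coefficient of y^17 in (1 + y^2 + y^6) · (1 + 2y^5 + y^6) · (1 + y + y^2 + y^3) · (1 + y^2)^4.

39

(1 + y^2 + y^6) has coefficients 1,0,1,0,0,0,1 for degrees 0…6.
(1 + 2y^5 + y^6) has coefficients 1,0,0,0,0,2,1,0,0,0,0,0,0,0,0,0,0,0 for degrees 0…17.
Multiplying by (1 + y + y^2 + y^3) gives running coefficients 1,1,1,1,0,2,3,3,3,1,0,0,0,0,0,0,0,0 for degrees 0…17.
Finally multiplying by (1 + y^2)^4, the product of all factors after the first has coefficients 1,1,5,5,10,12,13,21,20,30,31,31,30,20,15,7,3,1 for degrees 0…17.
[y^17] = 1·1 + 1·7 + 1·31 = 39.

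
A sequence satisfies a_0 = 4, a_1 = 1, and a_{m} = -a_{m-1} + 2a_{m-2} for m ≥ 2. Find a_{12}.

4099

The ordinary generating function has denominator 1 + z - 2z^2.
Iterating the recurrence: a_0,…,a_{12} = 4, 1, 7, -5, 19, -29, 67, -125, 259, -509, 1027, -2045, 4099.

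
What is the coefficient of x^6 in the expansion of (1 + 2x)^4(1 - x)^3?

(1 + 2x)^4 has coefficients 1,8,24,32,16 for degrees 0…4.
(1 - x)^3 has coefficients 1,-3,3,-1,0,0,0 for degrees 0…6.
[x^6] = 1·0 + 8·0 + 24·0 + 32·(-1) + 16·3 = 16.

16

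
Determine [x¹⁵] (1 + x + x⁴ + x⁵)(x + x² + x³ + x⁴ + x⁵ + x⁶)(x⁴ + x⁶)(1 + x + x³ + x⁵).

(1 + x + x⁴ + x⁵) has coefficients 1,1,0,0,1,1 for degrees 0…5.
(x + x² + x³ + x⁴ + x⁵ + x⁶) has coefficients 0,1,1,1,1,1,1,0,0,0,0,0,0,0,0,0 for degrees 0…15.
Multiplying by (x⁴ + x⁶) gives running coefficients 0,0,0,0,0,1,1,2,2,2,2,1,1,0,0,0 for degrees 0…15.
Finally multiplying by (1 + x + x³ + x⁵), the product of all factors after the first has coefficients 0,0,0,0,0,1,2,3,5,5,7,6,6,5,3,3 for degrees 0…15.
[x¹⁵] = 1·3 + 1·3 + 1·6 + 1·7 = 19.

19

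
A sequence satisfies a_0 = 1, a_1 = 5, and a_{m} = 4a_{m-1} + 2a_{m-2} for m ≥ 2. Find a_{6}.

8632

The ordinary generating function has denominator 1 - 4y - 2y^2.
Iterating the recurrence: a_0,…,a_{6} = 1, 5, 22, 98, 436, 1940, 8632.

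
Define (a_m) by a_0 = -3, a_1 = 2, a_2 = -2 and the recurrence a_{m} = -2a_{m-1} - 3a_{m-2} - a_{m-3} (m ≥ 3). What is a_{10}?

The ordinary generating function has denominator 1 + 2y + 3y^2 + y^3.
Iterating the recurrence: a_0,…,a_{10} = -3, 2, -2, 1, 2, -5, 3, 7, -18, 12, 23.

23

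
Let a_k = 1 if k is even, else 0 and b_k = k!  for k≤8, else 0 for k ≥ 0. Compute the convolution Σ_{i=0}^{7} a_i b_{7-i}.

This is [x^7] in the product of the two ordinary generating functions.
Σ = 1·5040 + 0·720 + 1·120 + 0·24 + 1·6 + 0·2 + 1·1 + 0·1 = 5167.

5167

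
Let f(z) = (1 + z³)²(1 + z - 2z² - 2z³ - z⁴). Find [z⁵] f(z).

(1 + z³)² has coefficients 1,0,0,2,0,0 for degrees 0…5.
(1 + z - 2z² - 2z³ - z⁴) has coefficients 1,1,-2,-2,-1,0 for degrees 0…5.
[z⁵] = 1·0 + 2·(-2) = -4.

-4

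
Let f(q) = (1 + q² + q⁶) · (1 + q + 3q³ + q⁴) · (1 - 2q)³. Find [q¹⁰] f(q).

(1 + q² + q⁶) has coefficients 1,0,1,0,0,0,1 for degrees 0…6.
(1 + q + 3q³ + q⁴) has coefficients 1,1,0,3,1,0,0,0,0,0,0 for degrees 0…10.
Finally multiplying by (1 - 2q)³, the product of all factors after the first has coefficients 1,-5,6,7,-25,30,-12,-8,0,0,0 for degrees 0…10.
[q¹⁰] = 1·0 + 1·0 + 1·(-25) = -25.

-25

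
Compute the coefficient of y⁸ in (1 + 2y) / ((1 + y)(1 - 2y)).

The denominator gives the recurrence a_n = a_(n−1) + 2a_(n−2) for n ≥ 2; the numerator fixes a_0 = 1, a_1 = 3.
Iterating: 1, 3, 5, 11, 21, 43, 85, 171, 341, so a_8 = 341.

341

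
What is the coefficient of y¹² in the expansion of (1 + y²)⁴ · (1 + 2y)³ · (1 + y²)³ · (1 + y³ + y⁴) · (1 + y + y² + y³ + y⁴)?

5250

(1 + y²)⁴ has coefficients 1,0,4,0,6,0,4,0,1 for degrees 0…8.
(1 + 2y)³ has coefficients 1,6,12,8,0,0,0,0,0,0,0,0,0 for degrees 0…12.
Multiplying by (1 + y²)³ gives running coefficients 1,6,15,26,39,42,37,30,12,8,0,0,0 for degrees 0…12.
Multiplying by (1 + y³ + y⁴) gives running coefficients 1,6,15,27,46,63,78,95,93,87,67,42,20 for degrees 0…12.
Finally multiplying by (1 + y + y² + y³ + y⁴), the product of all factors after the first has coefficients 1,7,22,49,95,157,229,309,375,416,420,384,309 for degrees 0…12.
[y¹²] = 1·309 + 4·420 + 6·375 + 4·229 + 1·95 = 5250.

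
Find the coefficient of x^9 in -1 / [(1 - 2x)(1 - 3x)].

The denominator gives the recurrence a_n = 5a_(n−1) − 6a_(n−2) for n ≥ 2; the numerator fixes a_0 = -1, a_1 = -5.
Iterating: -1, -5, -19, -65, -211, -665, -2059, -6305, -19171, -58025, so a_9 = -58025.

-58025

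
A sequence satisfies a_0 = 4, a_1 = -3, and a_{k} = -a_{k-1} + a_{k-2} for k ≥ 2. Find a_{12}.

788

The ordinary generating function has denominator 1 + t - t^2.
Iterating the recurrence: a_0,…,a_{12} = 4, -3, 7, -10, 17, -27, 44, -71, 115, -186, 301, -487, 788.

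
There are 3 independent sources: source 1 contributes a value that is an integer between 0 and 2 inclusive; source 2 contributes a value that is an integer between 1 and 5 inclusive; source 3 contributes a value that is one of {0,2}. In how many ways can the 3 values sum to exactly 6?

5

The generating function for the choices is (1 + t + t²)·(t + t² + t³ + t⁴ + t⁵)·(1 + t²); the count is [t⁶].
(1 + t + t²) has coefficients 1,1,1 for degrees 0…2.
(t + t² + t³ + t⁴ + t⁵) has coefficients 0,1,1,1,1,1,0 for degrees 0…6.
Finally multiplying by (1 + t²), the product of all factors after the first has coefficients 0,1,1,2,2,2,1 for degrees 0…6.
[t⁶] = 1·1 + 1·2 + 1·2 = 5.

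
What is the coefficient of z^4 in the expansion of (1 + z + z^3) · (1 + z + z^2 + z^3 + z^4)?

(1 + z + z^3) has coefficients 1,1,0,1 for degrees 0…3.
(1 + z + z^2 + z^3 + z^4) has coefficients 1,1,1,1,1 for degrees 0…4.
[z^4] = 1·1 + 1·1 + 1·1 = 3.

3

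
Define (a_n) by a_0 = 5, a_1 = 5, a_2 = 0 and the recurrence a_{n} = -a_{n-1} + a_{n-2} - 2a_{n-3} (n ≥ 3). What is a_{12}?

The ordinary generating function has denominator 1 + x - x^2 + 2x^3.
Iterating the recurrence: a_0,…,a_{12} = 5, 5, 0, -5, -5, 0, 5, 5, 0, -5, -5, 0, 5.

5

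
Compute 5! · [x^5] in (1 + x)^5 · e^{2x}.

5752

The EGF product rule gives c_5 = Σ_{k_1+k_2=5} C(5; k_1,k_2) · ∏ g_i(k_i), where (1+x)^5 gives the falling factorial (5)_k; e^{2x} gives (2)^k.
g_1(k) for k = 0…5: 1, 5, 20, 60, 120, 120.
g_2(k) for k = 0…5: 1, 2, 4, 8, 16, 32.
c_5 = Σ_k C(5,k)·g_1(k)·g_2(5−k) = 1·1·32 + 5·5·16 + 10·20·8 + 10·60·4 + 5·120·2 + 1·120·1 = 32 + 400 + 1600 + 2400 + 1200 + 120 = 5752.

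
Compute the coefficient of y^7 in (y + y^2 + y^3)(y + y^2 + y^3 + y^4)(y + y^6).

(y + y^2 + y^3) has coefficients 0,1,1,1 for degrees 0…3.
(y + y^2 + y^3 + y^4) has coefficients 0,1,1,1,1,0,0,0 for degrees 0…7.
Finally multiplying by (y + y^6), the product of all factors after the first has coefficients 0,0,1,1,1,1,0,1 for degrees 0…7.
[y^7] = 1·0 + 1·1 + 1·1 = 2.

2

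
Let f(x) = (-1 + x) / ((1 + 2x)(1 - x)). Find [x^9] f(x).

The denominator gives the recurrence a_n = −a_(n−1) + 2a_(n−2) for n ≥ 2; the numerator fixes a_0 = -1, a_1 = 2.
Iterating: -1, 2, -4, 8, -16, 32, -64, 128, -256, 512, so a_9 = 512.

512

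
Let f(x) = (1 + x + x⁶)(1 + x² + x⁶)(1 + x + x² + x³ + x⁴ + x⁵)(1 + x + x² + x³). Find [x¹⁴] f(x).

(1 + x + x⁶) has coefficients 1,1,0,0,0,0,1 for degrees 0…6.
(1 + x² + x⁶) has coefficients 1,0,1,0,0,0,1,0,0,0,0,0,0,0,0 for degrees 0…14.
Multiplying by (1 + x + x² + x³ + x⁴ + x⁵) gives running coefficients 1,1,2,2,2,2,2,2,1,1,1,1,0,0,0 for degrees 0…14.
Finally multiplying by (1 + x + x² + x³), the product of all factors after the first has coefficients 1,2,4,6,7,8,8,8,7,6,5,4,3,2,1 for degrees 0…14.
[x¹⁴] = 1·1 + 1·2 + 1·7 = 10.

10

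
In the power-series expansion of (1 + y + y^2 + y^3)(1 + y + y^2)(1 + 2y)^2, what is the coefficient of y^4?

26

(1 + y + y^2 + y^3) has coefficients 1,1,1,1 for degrees 0…3.
(1 + y + y^2) has coefficients 1,1,1,0,0 for degrees 0…4.
Finally multiplying by (1 + 2y)^2, the product of all factors after the first has coefficients 1,5,9,8,4 for degrees 0…4.
[y^4] = 1·4 + 1·8 + 1·9 + 1·5 = 26.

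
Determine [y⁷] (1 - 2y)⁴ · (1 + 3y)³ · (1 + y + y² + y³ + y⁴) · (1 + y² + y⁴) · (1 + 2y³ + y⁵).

(1 - 2y)⁴ has coefficients 1,-8,24,-32,16 for degrees 0…4.
(1 + 3y)³ has coefficients 1,9,27,27,0,0,0,0 for degrees 0…7.
Multiplying by (1 + y + y² + y³ + y⁴) gives running coefficients 1,10,37,64,64,63,54,27 for degrees 0…7.
Multiplying by (1 + y² + y⁴) gives running coefficients 1,10,38,74,102,137,155,154 for degrees 0…7.
Finally multiplying by (1 + 2y³ + y⁵), the product of all factors after the first has coefficients 1,10,38,76,122,214,313,396 for degrees 0…7.
[y⁷] = 1·396 − 8·313 + 24·214 − 32·122 + 16·76 = 340.

340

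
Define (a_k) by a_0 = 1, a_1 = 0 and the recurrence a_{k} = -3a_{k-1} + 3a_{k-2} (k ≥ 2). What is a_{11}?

-401679

The ordinary generating function has denominator 1 + 3t - 3t^2.
Iterating the recurrence: a_0,…,a_{11} = 1, 0, 3, -9, 36, -135, 513, -1944, 7371, -27945, 105948, -401679.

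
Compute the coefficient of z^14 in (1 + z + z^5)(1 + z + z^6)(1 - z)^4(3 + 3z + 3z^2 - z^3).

-8

(1 + z + z^5) has coefficients 1,1,0,0,0,1 for degrees 0…5.
(1 + z + z^6) has coefficients 1,1,0,0,0,0,1,0,0,0,0,0,0,0,0 for degrees 0…14.
Multiplying by (1 - z)^4 gives running coefficients 1,-3,2,2,-3,1,1,-4,6,-4,1,0,0,0,0 for degrees 0…14.
Finally multiplying by (3 + 3z + 3z^2 - z^3), the product of all factors after the first has coefficients 3,-6,0,2,6,-2,-5,-3,8,-7,13,-15,7,-1,0 for degrees 0…14.
[z^14] = 1·0 + 1·(-1) + 1·(-7) = -8.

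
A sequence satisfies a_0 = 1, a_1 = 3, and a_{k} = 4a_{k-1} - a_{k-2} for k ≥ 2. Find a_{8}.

The ordinary generating function has denominator 1 - 4q + q^2.
Iterating the recurrence: a_0,…,a_{8} = 1, 3, 11, 41, 153, 571, 2131, 7953, 29681.

29681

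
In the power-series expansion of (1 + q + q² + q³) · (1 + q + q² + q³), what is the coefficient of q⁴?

(1 + q + q² + q³) has coefficients 1,1,1,1 for degrees 0…3.
(1 + q + q² + q³) has coefficients 1,1,1,1,0 for degrees 0…4.
[q⁴] = 1·0 + 1·1 + 1·1 + 1·1 = 3.

3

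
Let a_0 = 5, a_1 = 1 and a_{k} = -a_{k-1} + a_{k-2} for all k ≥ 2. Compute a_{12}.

301

The ordinary generating function has denominator 1 + x - x^2.
Iterating the recurrence: a_0,…,a_{12} = 5, 1, 4, -3, 7, -10, 17, -27, 44, -71, 115, -186, 301.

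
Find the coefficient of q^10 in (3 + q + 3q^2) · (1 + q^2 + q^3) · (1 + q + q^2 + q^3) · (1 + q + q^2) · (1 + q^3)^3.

(3 + q + 3q^2) has coefficients 3,1,3 for degrees 0…2.
(1 + q^2 + q^3) has coefficients 1,0,1,1,0,0,0,0,0,0,0 for degrees 0…10.
Multiplying by (1 + q + q^2 + q^3) gives running coefficients 1,1,2,3,2,2,1,0,0,0,0 for degrees 0…10.
Multiplying by (1 + q + q^2) gives running coefficients 1,2,4,6,7,7,5,3,1,0,0 for degrees 0…10.
Finally multiplying by (1 + q^3)^3, the product of all factors after the first has coefficients 1,2,4,9,13,19,26,30,34,34,32 for degrees 0…10.
[q^10] = 3·32 + 1·34 + 3·34 = 232.

232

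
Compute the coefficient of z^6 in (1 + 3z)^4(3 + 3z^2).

243

(1 + 3z)^4 has coefficients 1,12,54,108,81 for degrees 0…4.
(3 + 3z^2) has coefficients 3,0,3,0,0,0,0 for degrees 0…6.
[z^6] = 1·0 + 12·0 + 54·0 + 108·0 + 81·3 = 243.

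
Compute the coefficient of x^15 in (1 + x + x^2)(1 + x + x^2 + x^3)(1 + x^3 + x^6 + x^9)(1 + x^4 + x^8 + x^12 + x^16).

(1 + x + x^2) has coefficients 1,1,1 for degrees 0…2.
(1 + x + x^2 + x^3) has coefficients 1,1,1,1,0,0,0,0,0,0,0,0,0,0,0,0 for degrees 0…15.
Multiplying by (1 + x^3 + x^6 + x^9) gives running coefficients 1,1,1,2,1,1,2,1,1,2,1,1,1,0,0,0 for degrees 0…15.
Finally multiplying by (1 + x^4 + x^8 + x^12 + x^16), the product of all factors after the first has coefficients 1,1,1,2,2,2,3,3,3,4,4,4,4,4,4,4 for degrees 0…15.
[x^15] = 1·4 + 1·4 + 1·4 = 12.

12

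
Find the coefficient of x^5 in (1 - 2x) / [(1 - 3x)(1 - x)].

Partial fractions give a closed form: a_n = (1/2)·3^n + (1/2)·1^n.
At n = 5: a_5 = 122.

122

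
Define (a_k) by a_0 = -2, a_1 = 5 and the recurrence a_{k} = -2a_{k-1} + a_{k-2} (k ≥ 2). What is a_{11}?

The ordinary generating function has denominator 1 + 2t - t^2.
Iterating the recurrence: a_0,…,a_{11} = -2, 5, -12, 29, -70, 169, -408, 985, -2378, 5741, -13860, 33461.

33461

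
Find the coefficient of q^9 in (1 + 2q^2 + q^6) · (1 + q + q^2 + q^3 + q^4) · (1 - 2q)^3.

(1 + 2q^2 + q^6) has coefficients 1,0,2,0,0,0,1 for degrees 0…6.
(1 + q + q^2 + q^3 + q^4) has coefficients 1,1,1,1,1,0,0,0,0,0 for degrees 0…9.
Finally multiplying by (1 - 2q)^3, the product of all factors after the first has coefficients 1,-5,7,-1,-1,-2,4,-8,0,0 for degrees 0…9.
[q^9] = 1·0 + 2·(-8) + 1·(-1) = -17.

-17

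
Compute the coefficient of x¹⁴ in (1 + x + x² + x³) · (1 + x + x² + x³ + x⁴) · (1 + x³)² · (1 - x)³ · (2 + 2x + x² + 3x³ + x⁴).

-3

(1 + x + x² + x³) has coefficients 1,1,1,1 for degrees 0…3.
(1 + x + x² + x³ + x⁴) has coefficients 1,1,1,1,1,0,0,0,0,0,0,0,0,0,0 for degrees 0…14.
Multiplying by (1 + x³)² gives running coefficients 1,1,1,3,3,2,3,3,1,1,1,0,0,0,0 for degrees 0…14.
Multiplying by (1 - x)³ gives running coefficients 1,-2,1,2,-4,1,3,-3,-1,4,-2,-1,2,-1,0 for degrees 0…14.
Finally multiplying by (2 + 2x + x² + 3x³ + x⁴), the product of all factors after the first has coefficients 2,-2,-1,7,-8,-3,11,-9,-6,13,-3,-8,11,-1,-5 for degrees 0…14.
[x¹⁴] = 1·(-5) + 1·(-1) + 1·11 + 1·(-8) = -3.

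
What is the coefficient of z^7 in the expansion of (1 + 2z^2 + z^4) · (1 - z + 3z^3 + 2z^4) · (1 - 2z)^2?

7

(1 + 2z^2 + z^4) has coefficients 1,0,2,0,1 for degrees 0…4.
(1 - z + 3z^3 + 2z^4) has coefficients 1,-1,0,3,2,0,0,0 for degrees 0…7.
Finally multiplying by (1 - 2z)^2, the product of all factors after the first has coefficients 1,-5,8,-1,-10,4,8,0 for degrees 0…7.
[z^7] = 1·0 + 2·4 + 1·(-1) = 7.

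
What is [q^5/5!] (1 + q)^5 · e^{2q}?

The EGF product rule gives c_5 = Σ_{k_1+k_2=5} C(5; k_1,k_2) · ∏ g_i(k_i), where (1+q)^5 gives the falling factorial (5)_k; e^{2q} gives (2)^k.
g_1(k) for k = 0…5: 1, 5, 20, 60, 120, 120.
g_2(k) for k = 0…5: 1, 2, 4, 8, 16, 32.
c_5 = Σ_k C(5,k)·g_1(k)·g_2(5−k) = 1·1·32 + 5·5·16 + 10·20·8 + 10·60·4 + 5·120·2 + 1·120·1 = 32 + 400 + 1600 + 2400 + 1200 + 120 = 5752.

5752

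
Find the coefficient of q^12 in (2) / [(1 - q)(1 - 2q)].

The denominator gives the recurrence a_n = 3a_(n−1) − 2a_(n−2) for n ≥ 3; the numerator fixes a_0 = 2, a_1 = 6, a_2 = 14.
Iterating: 2, 6, 14, 30, 62, 126, 254, 510, 1022, 2046, 4094, 8190, 16382, so a_12 = 16382.

16382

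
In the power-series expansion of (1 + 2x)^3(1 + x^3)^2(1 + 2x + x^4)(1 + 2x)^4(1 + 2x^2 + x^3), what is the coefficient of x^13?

(1 + 2x)^3 has coefficients 1,6,12,8 for degrees 0…3.
(1 + x^3)^2 has coefficients 1,0,0,2,0,0,1,0,0,0,0,0,0,0 for degrees 0…13.
Multiplying by (1 + 2x + x^4) gives running coefficients 1,2,0,2,5,0,1,4,0,0,1,0,0,0 for degrees 0…13.
Multiplying by (1 + 2x)^4 gives running coefficients 1,10,40,82,101,120,185,204,136,128,145,72,24,32 for degrees 0…13.
Finally multiplying by (1 + 2x^2 + x^3), the product of all factors after the first has coefficients 1,10,42,103,191,324,469,545,626,721,621,464,442,321 for degrees 0…13.
[x^13] = 1·321 + 6·442 + 12·464 + 8·621 = 13509.

13509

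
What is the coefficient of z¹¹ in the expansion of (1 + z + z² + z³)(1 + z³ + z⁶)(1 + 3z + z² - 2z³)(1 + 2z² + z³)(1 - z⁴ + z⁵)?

(1 + z + z² + z³) has coefficients 1,1,1,1 for degrees 0…3.
(1 + z³ + z⁶) has coefficients 1,0,0,1,0,0,1,0,0,0,0,0 for degrees 0…11.
Multiplying by (1 + 3z + z² - 2z³) gives running coefficients 1,3,1,-1,3,1,-1,3,1,-2,0,0 for degrees 0…11.
Multiplying by (1 + 2z² + z³) gives running coefficients 1,3,3,6,8,0,4,8,0,3,5,-3 for degrees 0…11.
Finally multiplying by (1 - z⁴ + z⁵), the product of all factors after the first has coefficients 1,3,3,6,7,-2,4,5,-2,11,1,-7 for degrees 0…11.
[z¹¹] = 1·(-7) + 1·1 + 1·11 + 1·(-2) = 3.

3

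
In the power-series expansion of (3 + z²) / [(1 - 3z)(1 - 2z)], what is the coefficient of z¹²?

The denominator gives the recurrence a_n = 5a_(n−1) − 6a_(n−2) for n ≥ 3; the numerator fixes a_0 = 3, a_1 = 15, a_2 = 58.
Iterating: 3, 15, 58, 200, 652, 2060, 6388, 19580, 59572, 180380, 544468, 1640060, 4933492, so a_12 = 4933492.

4933492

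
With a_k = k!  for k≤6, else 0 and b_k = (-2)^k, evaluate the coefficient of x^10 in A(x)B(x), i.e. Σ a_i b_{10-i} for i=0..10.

9472

The convolution is the x^10 coefficient of A(x)B(x).
Σ = 1·1024 + 1·(-512) + 2·256 + 6·(-128) + 24·64 + 120·(-32) + 720·16 + 0·(-8) + 0·4 + 0·(-2) + 0·1 = 9472.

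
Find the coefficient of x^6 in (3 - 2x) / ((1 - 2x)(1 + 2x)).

The denominator gives the recurrence a_n = 4a_(n−2) for n ≥ 2; the numerator fixes a_0 = 3, a_1 = -2.
Iterating: 3, -2, 12, -8, 48, -32, 192, so a_6 = 192.

192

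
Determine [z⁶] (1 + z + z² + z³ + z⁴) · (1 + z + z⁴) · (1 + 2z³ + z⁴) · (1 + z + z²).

(1 + z + z² + z³ + z⁴) has coefficients 1,1,1,1,1 for degrees 0…4.
(1 + z + z⁴) has coefficients 1,1,0,0,1,0,0 for degrees 0…6.
Multiplying by (1 + 2z³ + z⁴) gives running coefficients 1,1,0,2,4,1,0 for degrees 0…6.
Finally multiplying by (1 + z + z²), the product of all factors after the first has coefficients 1,2,2,3,6,7,5 for degrees 0…6.
[z⁶] = 1·5 + 1·7 + 1·6 + 1·3 + 1·2 = 23.

23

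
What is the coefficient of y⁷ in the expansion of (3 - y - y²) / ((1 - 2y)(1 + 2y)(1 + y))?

Partial fractions give a closed form: a_n = (3/4)·2^n + (13/4)·(-2)^n + (-1)·(-1)^n.
At n = 7: a_7 = -319.

-319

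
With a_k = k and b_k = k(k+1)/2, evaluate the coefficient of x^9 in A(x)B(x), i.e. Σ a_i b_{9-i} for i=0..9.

330

Write out a_i and b_{9-i} for i = 0,…,9 and sum the products.
Σ = 0·45 + 1·36 + 2·28 + 3·21 + 4·15 + 5·10 + 6·6 + 7·3 + 8·1 + 9·0 = 330.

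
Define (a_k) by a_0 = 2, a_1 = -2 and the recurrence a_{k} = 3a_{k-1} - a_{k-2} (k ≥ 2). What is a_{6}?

The ordinary generating function has denominator 1 - 3y + y^2.
Iterating the recurrence: a_0,…,a_{6} = 2, -2, -8, -22, -58, -152, -398.

-398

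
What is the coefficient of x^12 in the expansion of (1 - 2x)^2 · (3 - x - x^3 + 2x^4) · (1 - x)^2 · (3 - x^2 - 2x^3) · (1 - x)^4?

(1 - 2x)^2 has coefficients 1,-4,4 for degrees 0…2.
(3 - x - x^3 + 2x^4) has coefficients 3,-1,0,-1,2,0,0,0,0,0,0,0,0 for degrees 0…12.
Multiplying by (1 - x)^2 gives running coefficients 3,-7,5,-2,4,-5,2,0,0,0,0,0,0 for degrees 0…12.
Multiplying by (3 - x^2 - 2x^3) gives running coefficients 9,-21,12,-5,21,-23,6,-3,8,-4,0,0,0 for degrees 0…12.
Finally multiplying by (1 - x)^4, the product of all factors after the first has coefficients 9,-57,150,-215,206,-206,256,-254,169,-101,82,-59,24 for degrees 0…12.
[x^12] = 1·24 − 4·(-59) + 4·82 = 588.

588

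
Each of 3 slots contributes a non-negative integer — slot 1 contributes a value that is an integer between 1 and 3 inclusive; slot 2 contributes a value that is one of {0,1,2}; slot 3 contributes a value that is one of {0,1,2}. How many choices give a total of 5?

6

The generating function for the choices is (x + x^2 + x^3)·(1 + x + x^2)·(1 + x + x^2); the count is [x^5].
(x + x^2 + x^3) has coefficients 0,1,1,1 for degrees 0…3.
(1 + x + x^2) has coefficients 1,1,1,0,0,0 for degrees 0…5.
Finally multiplying by (1 + x + x^2), the product of all factors after the first has coefficients 1,2,3,2,1,0 for degrees 0…5.
[x^5] = 1·1 + 1·2 + 1·3 = 6.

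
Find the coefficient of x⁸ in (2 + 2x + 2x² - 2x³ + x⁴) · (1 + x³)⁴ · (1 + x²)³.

53

(2 + 2x + 2x² - 2x³ + x⁴) has coefficients 2,2,2,-2,1 for degrees 0…4.
(1 + x³)⁴ has coefficients 1,0,0,4,0,0,6,0,0 for degrees 0…8.
Finally multiplying by (1 + x²)³, the product of all factors after the first has coefficients 1,0,3,4,3,12,7,12,18 for degrees 0…8.
[x⁸] = 2·18 + 2·12 + 2·7 − 2·12 + 1·3 = 53.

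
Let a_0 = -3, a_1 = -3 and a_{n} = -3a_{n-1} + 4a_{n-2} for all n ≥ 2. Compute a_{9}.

-3

The ordinary generating function has denominator 1 + 3x - 4x^2.
Iterating the recurrence: a_0,…,a_{9} = -3, -3, -3, -3, -3, -3, -3, -3, -3, -3.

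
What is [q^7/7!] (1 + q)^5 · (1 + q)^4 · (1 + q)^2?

1663200

The EGF product rule gives c_7 = Σ_{k_1+k_2+k_3=7} C(7; k_1,k_2,k_3) · ∏ g_i(k_i), where (1+q)^5 gives the falling factorial (5)_k; (1+q)^4 gives the falling factorial (4)_k; (1+q)^2 gives the falling factorial (2)_k.
g_1(k) for k = 0…7: 1, 5, 20, 60, 120, 120, 0, 0.
g_2(k) for k = 0…7: 1, 4, 12, 24, 24, 0, 0, 0.
g_3(k) for k = 0…7: 1, 2, 2, 0, 0, 0, 0, 0.
First combine the last two factors: h(k) = Σ_j C(k,j)·g_2(j)·g_3(k−j) for k = 0…7: 1, 6, 30, 120, 360, 720, 720, 0.
c_7 = Σ_k C(7,k)·g_1(k)·h(7−k) = 7·5·720 + 21·20·720 + 35·60·360 + 35·120·120 + 21·120·30 = 25200 + 302400 + 756000 + 504000 + 75600 = 1663200.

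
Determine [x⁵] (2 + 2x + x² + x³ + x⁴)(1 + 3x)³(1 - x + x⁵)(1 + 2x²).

(2 + 2x + x² + x³ + x⁴) has coefficients 2,2,1,1,1 for degrees 0…4.
(1 + 3x)³ has coefficients 1,9,27,27,0,0 for degrees 0…5.
Multiplying by (1 - x + x⁵) gives running coefficients 1,8,18,0,-27,1 for degrees 0…5.
Finally multiplying by (1 + 2x²), the product of all factors after the first has coefficients 1,8,20,16,9,1 for degrees 0…5.
[x⁵] = 2·1 + 2·9 + 1·16 + 1·20 + 1·8 = 64.

64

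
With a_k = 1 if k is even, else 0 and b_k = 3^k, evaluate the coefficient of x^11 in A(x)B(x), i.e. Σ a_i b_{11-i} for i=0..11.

199290

The convolution is the t^11 coefficient of A(t)B(t).
Σ = 1·177147 + 0·59049 + 1·19683 + 0·6561 + 1·2187 + 0·729 + 1·243 + 0·81 + 1·27 + 0·9 + 1·3 + 0·1 = 199290.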